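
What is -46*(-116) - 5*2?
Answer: 5326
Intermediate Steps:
-46*(-116) - 5*2 = 5336 - 10 = 5326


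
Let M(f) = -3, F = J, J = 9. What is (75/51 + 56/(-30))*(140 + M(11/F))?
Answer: -13837/255 ≈ -54.263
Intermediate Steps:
F = 9
(75/51 + 56/(-30))*(140 + M(11/F)) = (75/51 + 56/(-30))*(140 - 3) = (75*(1/51) + 56*(-1/30))*137 = (25/17 - 28/15)*137 = -101/255*137 = -13837/255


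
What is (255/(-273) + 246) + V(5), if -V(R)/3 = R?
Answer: 20936/91 ≈ 230.07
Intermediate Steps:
V(R) = -3*R
(255/(-273) + 246) + V(5) = (255/(-273) + 246) - 3*5 = (255*(-1/273) + 246) - 15 = (-85/91 + 246) - 15 = 22301/91 - 15 = 20936/91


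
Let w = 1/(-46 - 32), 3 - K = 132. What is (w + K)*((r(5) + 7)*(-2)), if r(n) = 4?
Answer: 110693/39 ≈ 2838.3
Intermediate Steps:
K = -129 (K = 3 - 1*132 = 3 - 132 = -129)
w = -1/78 (w = 1/(-78) = -1/78 ≈ -0.012821)
(w + K)*((r(5) + 7)*(-2)) = (-1/78 - 129)*((4 + 7)*(-2)) = -110693*(-2)/78 = -10063/78*(-22) = 110693/39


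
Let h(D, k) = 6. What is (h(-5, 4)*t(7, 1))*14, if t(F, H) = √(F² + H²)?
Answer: 420*√2 ≈ 593.97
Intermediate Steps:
(h(-5, 4)*t(7, 1))*14 = (6*√(7² + 1²))*14 = (6*√(49 + 1))*14 = (6*√50)*14 = (6*(5*√2))*14 = (30*√2)*14 = 420*√2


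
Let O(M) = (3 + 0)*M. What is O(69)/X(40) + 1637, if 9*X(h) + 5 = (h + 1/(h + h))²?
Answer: 16732897637/10214401 ≈ 1638.2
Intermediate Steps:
O(M) = 3*M
X(h) = -5/9 + (h + 1/(2*h))²/9 (X(h) = -5/9 + (h + 1/(h + h))²/9 = -5/9 + (h + 1/(2*h))²/9)
O(69)/X(40) + 1637 = (3*69)/(-4/9 + (⅑)*40² + (1/36)/40²) + 1637 = 207/(-4/9 + (⅑)*1600 + (1/36)*(1/1600)) + 1637 = 207/(-4/9 + 1600/9 + 1/57600) + 1637 = 207/(10214401/57600) + 1637 = 207*(57600/10214401) + 1637 = 11923200/10214401 + 1637 = 16732897637/10214401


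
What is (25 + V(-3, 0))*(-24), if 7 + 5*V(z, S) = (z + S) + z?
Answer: -2688/5 ≈ -537.60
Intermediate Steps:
V(z, S) = -7/5 + S/5 + 2*z/5 (V(z, S) = -7/5 + ((z + S) + z)/5 = -7/5 + ((S + z) + z)/5 = -7/5 + (S + 2*z)/5 = -7/5 + (S/5 + 2*z/5) = -7/5 + S/5 + 2*z/5)
(25 + V(-3, 0))*(-24) = (25 + (-7/5 + (⅕)*0 + (⅖)*(-3)))*(-24) = (25 + (-7/5 + 0 - 6/5))*(-24) = (25 - 13/5)*(-24) = (112/5)*(-24) = -2688/5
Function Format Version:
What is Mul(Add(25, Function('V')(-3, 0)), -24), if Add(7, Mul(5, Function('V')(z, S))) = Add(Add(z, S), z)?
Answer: Rational(-2688, 5) ≈ -537.60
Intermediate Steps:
Function('V')(z, S) = Add(Rational(-7, 5), Mul(Rational(1, 5), S), Mul(Rational(2, 5), z)) (Function('V')(z, S) = Add(Rational(-7, 5), Mul(Rational(1, 5), Add(Add(z, S), z))) = Add(Rational(-7, 5), Mul(Rational(1, 5), Add(Add(S, z), z))) = Add(Rational(-7, 5), Mul(Rational(1, 5), Add(S, Mul(2, z)))) = Add(Rational(-7, 5), Add(Mul(Rational(1, 5), S), Mul(Rational(2, 5), z))) = Add(Rational(-7, 5), Mul(Rational(1, 5), S), Mul(Rational(2, 5), z)))
Mul(Add(25, Function('V')(-3, 0)), -24) = Mul(Add(25, Add(Rational(-7, 5), Mul(Rational(1, 5), 0), Mul(Rational(2, 5), -3))), -24) = Mul(Add(25, Add(Rational(-7, 5), 0, Rational(-6, 5))), -24) = Mul(Add(25, Rational(-13, 5)), -24) = Mul(Rational(112, 5), -24) = Rational(-2688, 5)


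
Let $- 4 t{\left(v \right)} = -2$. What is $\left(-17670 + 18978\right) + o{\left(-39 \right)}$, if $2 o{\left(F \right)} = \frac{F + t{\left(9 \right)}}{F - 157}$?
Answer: $\frac{146507}{112} \approx 1308.1$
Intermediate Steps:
$t{\left(v \right)} = \frac{1}{2}$ ($t{\left(v \right)} = \left(- \frac{1}{4}\right) \left(-2\right) = \frac{1}{2}$)
$o{\left(F \right)} = \frac{\frac{1}{2} + F}{2 \left(-157 + F\right)}$ ($o{\left(F \right)} = \frac{\left(F + \frac{1}{2}\right) \frac{1}{F - 157}}{2} = \frac{\left(\frac{1}{2} + F\right) \frac{1}{-157 + F}}{2} = \frac{\frac{1}{-157 + F} \left(\frac{1}{2} + F\right)}{2} = \frac{\frac{1}{2} + F}{2 \left(-157 + F\right)}$)
$\left(-17670 + 18978\right) + o{\left(-39 \right)} = \left(-17670 + 18978\right) + \frac{1 + 2 \left(-39\right)}{4 \left(-157 - 39\right)} = 1308 + \frac{1 - 78}{4 \left(-196\right)} = 1308 + \frac{1}{4} \left(- \frac{1}{196}\right) \left(-77\right) = 1308 + \frac{11}{112} = \frac{146507}{112}$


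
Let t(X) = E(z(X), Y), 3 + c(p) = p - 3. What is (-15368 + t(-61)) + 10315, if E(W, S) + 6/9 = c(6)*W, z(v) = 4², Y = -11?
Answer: -15161/3 ≈ -5053.7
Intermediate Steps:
c(p) = -6 + p (c(p) = -3 + (p - 3) = -3 + (-3 + p) = -6 + p)
z(v) = 16
E(W, S) = -⅔ (E(W, S) = -⅔ + (-6 + 6)*W = -⅔ + 0*W = -⅔ + 0 = -⅔)
t(X) = -⅔
(-15368 + t(-61)) + 10315 = (-15368 - ⅔) + 10315 = -46106/3 + 10315 = -15161/3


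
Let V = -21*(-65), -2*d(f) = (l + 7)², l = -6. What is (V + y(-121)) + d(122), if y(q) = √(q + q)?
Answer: 2729/2 + 11*I*√2 ≈ 1364.5 + 15.556*I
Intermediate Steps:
y(q) = √2*√q (y(q) = √(2*q) = √2*√q)
d(f) = -½ (d(f) = -(-6 + 7)²/2 = -½*1² = -½*1 = -½)
V = 1365
(V + y(-121)) + d(122) = (1365 + √2*√(-121)) - ½ = (1365 + √2*(11*I)) - ½ = (1365 + 11*I*√2) - ½ = 2729/2 + 11*I*√2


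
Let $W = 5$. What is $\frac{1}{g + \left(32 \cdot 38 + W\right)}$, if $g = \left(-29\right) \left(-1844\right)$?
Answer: $\frac{1}{54697} \approx 1.8283 \cdot 10^{-5}$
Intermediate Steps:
$g = 53476$
$\frac{1}{g + \left(32 \cdot 38 + W\right)} = \frac{1}{53476 + \left(32 \cdot 38 + 5\right)} = \frac{1}{53476 + \left(1216 + 5\right)} = \frac{1}{53476 + 1221} = \frac{1}{54697}$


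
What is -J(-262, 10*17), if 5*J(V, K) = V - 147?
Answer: 409/5 ≈ 81.800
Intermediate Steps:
J(V, K) = -147/5 + V/5 (J(V, K) = (V - 147)/5 = (-147 + V)/5 = -147/5 + V/5)
-J(-262, 10*17) = -(-147/5 + (1/5)*(-262)) = -(-147/5 - 262/5) = -1*(-409/5) = 409/5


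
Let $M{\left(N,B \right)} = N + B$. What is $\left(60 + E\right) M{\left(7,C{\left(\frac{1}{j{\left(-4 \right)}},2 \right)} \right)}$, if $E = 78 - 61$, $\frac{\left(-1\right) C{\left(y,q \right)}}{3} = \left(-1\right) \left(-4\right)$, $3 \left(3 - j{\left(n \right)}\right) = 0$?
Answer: $-385$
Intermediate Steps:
$j{\left(n \right)} = 3$ ($j{\left(n \right)} = 3 - 0 = 3 + 0 = 3$)
$C{\left(y,q \right)} = -12$ ($C{\left(y,q \right)} = - 3 \left(\left(-1\right) \left(-4\right)\right) = \left(-3\right) 4 = -12$)
$M{\left(N,B \right)} = B + N$
$E = 17$
$\left(60 + E\right) M{\left(7,C{\left(\frac{1}{j{\left(-4 \right)}},2 \right)} \right)} = \left(60 + 17\right) \left(-12 + 7\right) = 77 \left(-5\right) = -385$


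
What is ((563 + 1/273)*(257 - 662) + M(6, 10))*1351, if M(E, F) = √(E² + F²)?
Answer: -4004653500/13 + 2702*√34 ≈ -3.0803e+8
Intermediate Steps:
((563 + 1/273)*(257 - 662) + M(6, 10))*1351 = ((563 + 1/273)*(257 - 662) + √(6² + 10²))*1351 = ((563 + 1/273)*(-405) + √(36 + 100))*1351 = ((153700/273)*(-405) + √136)*1351 = (-20749500/91 + 2*√34)*1351 = -4004653500/13 + 2702*√34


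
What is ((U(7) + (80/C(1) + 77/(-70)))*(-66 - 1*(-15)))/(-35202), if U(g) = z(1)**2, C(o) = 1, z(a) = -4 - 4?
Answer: 24293/117340 ≈ 0.20703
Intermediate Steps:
z(a) = -8
U(g) = 64 (U(g) = (-8)**2 = 64)
((U(7) + (80/C(1) + 77/(-70)))*(-66 - 1*(-15)))/(-35202) = ((64 + (80/1 + 77/(-70)))*(-66 - 1*(-15)))/(-35202) = ((64 + (80*1 + 77*(-1/70)))*(-66 + 15))*(-1/35202) = ((64 + (80 - 11/10))*(-51))*(-1/35202) = ((64 + 789/10)*(-51))*(-1/35202) = ((1429/10)*(-51))*(-1/35202) = -72879/10*(-1/35202) = 24293/117340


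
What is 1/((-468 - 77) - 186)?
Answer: -1/731 ≈ -0.0013680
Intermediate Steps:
1/((-468 - 77) - 186) = 1/(-545 - 186) = 1/(-731) = -1/731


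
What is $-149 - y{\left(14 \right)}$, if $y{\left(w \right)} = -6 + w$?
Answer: $-157$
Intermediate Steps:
$-149 - y{\left(14 \right)} = -149 - \left(-6 + 14\right) = -149 - 8 = -157$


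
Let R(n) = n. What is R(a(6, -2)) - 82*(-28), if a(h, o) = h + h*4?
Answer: 2326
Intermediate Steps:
a(h, o) = 5*h (a(h, o) = h + 4*h = 5*h)
R(a(6, -2)) - 82*(-28) = 5*6 - 82*(-28) = 30 + 2296 = 2326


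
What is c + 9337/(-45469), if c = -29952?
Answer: -1361896825/45469 ≈ -29952.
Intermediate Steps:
c + 9337/(-45469) = -29952 + 9337/(-45469) = -29952 + 9337*(-1/45469) = -29952 - 9337/45469 = -1361896825/45469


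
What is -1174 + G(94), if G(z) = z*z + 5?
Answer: 7667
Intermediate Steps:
G(z) = 5 + z**2 (G(z) = z**2 + 5 = 5 + z**2)
-1174 + G(94) = -1174 + (5 + 94**2) = -1174 + (5 + 8836) = -1174 + 8841 = 7667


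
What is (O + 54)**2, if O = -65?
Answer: 121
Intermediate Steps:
(O + 54)**2 = (-65 + 54)**2 = (-11)**2 = 121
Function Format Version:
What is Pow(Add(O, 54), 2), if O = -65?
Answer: 121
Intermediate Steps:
Pow(Add(O, 54), 2) = Pow(Add(-65, 54), 2) = Pow(-11, 2) = 121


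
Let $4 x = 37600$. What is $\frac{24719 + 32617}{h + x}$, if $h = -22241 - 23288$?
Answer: $- \frac{19112}{12043} \approx -1.587$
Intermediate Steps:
$x = 9400$ ($x = \frac{1}{4} \cdot 37600 = 9400$)
$h = -45529$
$\frac{24719 + 32617}{h + x} = \frac{24719 + 32617}{-45529 + 9400} = \frac{57336}{-36129} = 57336 \left(- \frac{1}{36129}\right) = - \frac{19112}{12043}$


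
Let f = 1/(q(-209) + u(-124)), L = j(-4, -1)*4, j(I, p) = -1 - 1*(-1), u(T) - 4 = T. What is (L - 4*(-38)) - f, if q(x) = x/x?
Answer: 18089/119 ≈ 152.01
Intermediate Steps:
u(T) = 4 + T
j(I, p) = 0 (j(I, p) = -1 + 1 = 0)
q(x) = 1
L = 0 (L = 0*4 = 0)
f = -1/119 (f = 1/(1 + (4 - 124)) = 1/(1 - 120) = 1/(-119) = -1/119 ≈ -0.0084034)
(L - 4*(-38)) - f = (0 - 4*(-38)) - 1*(-1/119) = (0 + 152) + 1/119 = 152 + 1/119 = 18089/119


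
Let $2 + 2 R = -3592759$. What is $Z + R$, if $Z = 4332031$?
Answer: $\frac{5071301}{2} \approx 2.5357 \cdot 10^{6}$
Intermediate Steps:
$R = - \frac{3592761}{2}$ ($R = -1 + \frac{1}{2} \left(-3592759\right) = -1 - \frac{3592759}{2} = - \frac{3592761}{2} \approx -1.7964 \cdot 10^{6}$)
$Z + R = 4332031 - \frac{3592761}{2} = \frac{5071301}{2}$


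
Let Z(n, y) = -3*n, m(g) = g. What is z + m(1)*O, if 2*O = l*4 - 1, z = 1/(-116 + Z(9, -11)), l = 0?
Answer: -145/286 ≈ -0.50699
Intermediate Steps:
z = -1/143 (z = 1/(-116 - 3*9) = 1/(-116 - 27) = 1/(-143) = -1/143 ≈ -0.0069930)
O = -½ (O = (0*4 - 1)/2 = (0 - 1)/2 = (½)*(-1) = -½ ≈ -0.50000)
z + m(1)*O = -1/143 + 1*(-½) = -1/143 - ½ = -145/286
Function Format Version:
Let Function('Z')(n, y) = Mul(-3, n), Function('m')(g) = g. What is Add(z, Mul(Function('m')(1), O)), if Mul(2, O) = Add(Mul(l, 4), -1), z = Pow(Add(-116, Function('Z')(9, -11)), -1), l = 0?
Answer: Rational(-145, 286) ≈ -0.50699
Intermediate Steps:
z = Rational(-1, 143) (z = Pow(Add(-116, Mul(-3, 9)), -1) = Pow(Add(-116, -27), -1) = Pow(-143, -1) = Rational(-1, 143) ≈ -0.0069930)
O = Rational(-1, 2) (O = Mul(Rational(1, 2), Add(Mul(0, 4), -1)) = Mul(Rational(1, 2), Add(0, -1)) = Mul(Rational(1, 2), -1) = Rational(-1, 2) ≈ -0.50000)
Add(z, Mul(Function('m')(1), O)) = Add(Rational(-1, 143), Mul(1, Rational(-1, 2))) = Add(Rational(-1, 143), Rational(-1, 2)) = Rational(-145, 286)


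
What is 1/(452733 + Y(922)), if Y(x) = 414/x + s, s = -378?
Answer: 461/208535862 ≈ 2.2107e-6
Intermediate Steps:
Y(x) = -378 + 414/x (Y(x) = 414/x - 378 = -378 + 414/x)
1/(452733 + Y(922)) = 1/(452733 + (-378 + 414/922)) = 1/(452733 + (-378 + 414*(1/922))) = 1/(452733 + (-378 + 207/461)) = 1/(452733 - 174051/461) = 1/(208535862/461) = 461/208535862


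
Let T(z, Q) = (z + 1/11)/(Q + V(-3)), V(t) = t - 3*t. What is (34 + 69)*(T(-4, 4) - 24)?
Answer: -276349/110 ≈ -2512.3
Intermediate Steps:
V(t) = -2*t
T(z, Q) = (1/11 + z)/(6 + Q) (T(z, Q) = (z + 1/11)/(Q - 2*(-3)) = (z + 1/11)/(Q + 6) = (1/11 + z)/(6 + Q))
(34 + 69)*(T(-4, 4) - 24) = (34 + 69)*((1/11 - 4)/(6 + 4) - 24) = 103*(-43/11/10 - 24) = 103*((⅒)*(-43/11) - 24) = 103*(-43/110 - 24) = 103*(-2683/110) = -276349/110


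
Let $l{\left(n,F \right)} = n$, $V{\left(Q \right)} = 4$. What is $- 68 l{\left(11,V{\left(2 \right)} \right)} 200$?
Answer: $-149600$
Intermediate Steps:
$- 68 l{\left(11,V{\left(2 \right)} \right)} 200 = \left(-68\right) 11 \cdot 200 = \left(-748\right) 200 = -149600$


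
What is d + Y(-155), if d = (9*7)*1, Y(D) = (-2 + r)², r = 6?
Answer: 79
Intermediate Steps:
Y(D) = 16 (Y(D) = (-2 + 6)² = 4² = 16)
d = 63 (d = 63*1 = 63)
d + Y(-155) = 63 + 16 = 79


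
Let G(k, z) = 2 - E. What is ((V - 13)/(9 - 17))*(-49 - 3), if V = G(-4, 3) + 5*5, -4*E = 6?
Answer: 403/4 ≈ 100.75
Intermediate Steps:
E = -3/2 (E = -1/4*6 = -3/2 ≈ -1.5000)
G(k, z) = 7/2 (G(k, z) = 2 - 1*(-3/2) = 2 + 3/2 = 7/2)
V = 57/2 (V = 7/2 + 5*5 = 7/2 + 25 = 57/2 ≈ 28.500)
((V - 13)/(9 - 17))*(-49 - 3) = ((57/2 - 13)/(9 - 17))*(-49 - 3) = ((31/2)/(-8))*(-52) = ((31/2)*(-1/8))*(-52) = -31/16*(-52) = 403/4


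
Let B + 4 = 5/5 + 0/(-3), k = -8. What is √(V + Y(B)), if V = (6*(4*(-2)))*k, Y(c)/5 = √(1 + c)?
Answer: √(384 + 5*I*√2) ≈ 19.597 + 0.1804*I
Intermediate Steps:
B = -3 (B = -4 + (5/5 + 0/(-3)) = -4 + (5*(⅕) + 0*(-⅓)) = -4 + (1 + 0) = -4 + 1 = -3)
Y(c) = 5*√(1 + c)
V = 384 (V = (6*(4*(-2)))*(-8) = (6*(-8))*(-8) = -48*(-8) = 384)
√(V + Y(B)) = √(384 + 5*√(1 - 3)) = √(384 + 5*√(-2)) = √(384 + 5*(I*√2)) = √(384 + 5*I*√2)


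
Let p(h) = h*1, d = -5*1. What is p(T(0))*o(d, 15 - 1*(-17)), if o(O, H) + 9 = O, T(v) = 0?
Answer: 0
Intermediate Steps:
d = -5
o(O, H) = -9 + O
p(h) = h
p(T(0))*o(d, 15 - 1*(-17)) = 0*(-9 - 5) = 0*(-14) = 0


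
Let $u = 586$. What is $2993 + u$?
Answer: $3579$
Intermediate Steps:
$2993 + u = 2993 + 586 = 3579$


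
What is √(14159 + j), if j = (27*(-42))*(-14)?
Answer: √30035 ≈ 173.31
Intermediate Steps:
j = 15876 (j = -1134*(-14) = 15876)
√(14159 + j) = √(14159 + 15876) = √30035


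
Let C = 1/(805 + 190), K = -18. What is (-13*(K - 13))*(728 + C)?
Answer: 291917483/995 ≈ 2.9338e+5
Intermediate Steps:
C = 1/995 ≈ 0.0010050
(-13*(K - 13))*(728 + C) = (-13*(-18 - 13))*(728 + 1/995) = -13*(-31)*(724361/995) = 403*(724361/995) = 291917483/995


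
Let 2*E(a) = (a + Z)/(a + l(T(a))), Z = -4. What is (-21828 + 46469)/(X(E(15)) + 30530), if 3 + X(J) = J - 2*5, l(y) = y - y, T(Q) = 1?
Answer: 739230/915521 ≈ 0.80744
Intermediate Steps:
l(y) = 0
E(a) = (-4 + a)/(2*a) (E(a) = ((a - 4)/(a + 0))/2 = ((-4 + a)/a)/2 = (-4 + a)/(2*a))
X(J) = -13 + J (X(J) = -3 + (J - 2*5) = -3 + (J - 10) = -3 + (-10 + J) = -13 + J)
(-21828 + 46469)/(X(E(15)) + 30530) = (-21828 + 46469)/((-13 + (½)*(-4 + 15)/15) + 30530) = 24641/((-13 + (½)*(1/15)*11) + 30530) = 24641/((-13 + 11/30) + 30530) = 24641/(-379/30 + 30530) = 24641/(915521/30) = 24641*(30/915521) = 739230/915521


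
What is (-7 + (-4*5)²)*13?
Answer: 5109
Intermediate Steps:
(-7 + (-4*5)²)*13 = (-7 + (-20)²)*13 = (-7 + 400)*13 = 393*13 = 5109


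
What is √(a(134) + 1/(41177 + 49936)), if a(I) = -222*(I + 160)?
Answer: I*√4477912752099/8283 ≈ 255.48*I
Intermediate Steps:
a(I) = -35520 - 222*I (a(I) = -222*(160 + I) = -35520 - 222*I)
√(a(134) + 1/(41177 + 49936)) = √((-35520 - 222*134) + 1/(41177 + 49936)) = √((-35520 - 29748) + 1/91113) = √(-65268 + 1/91113) = √(-5946763283/91113) = I*√4477912752099/8283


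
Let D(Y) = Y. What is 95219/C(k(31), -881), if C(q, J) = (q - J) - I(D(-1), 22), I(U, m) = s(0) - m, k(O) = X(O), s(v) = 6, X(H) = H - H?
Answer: 95219/897 ≈ 106.15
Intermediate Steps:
X(H) = 0
k(O) = 0
I(U, m) = 6 - m
C(q, J) = 16 + q - J (C(q, J) = (q - J) - (6 - 1*22) = (q - J) - (6 - 22) = (q - J) - 1*(-16) = (q - J) + 16 = 16 + q - J)
95219/C(k(31), -881) = 95219/(16 + 0 - 1*(-881)) = 95219/(16 + 0 + 881) = 95219/897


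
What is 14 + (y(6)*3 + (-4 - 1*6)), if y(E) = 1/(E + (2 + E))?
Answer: 59/14 ≈ 4.2143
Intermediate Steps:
y(E) = 1/(2 + 2*E)
14 + (y(6)*3 + (-4 - 1*6)) = 14 + ((1/(2*(1 + 6)))*3 + (-4 - 1*6)) = 14 + (((½)/7)*3 + (-4 - 6)) = 14 + (((½)*(⅐))*3 - 10) = 14 + ((1/14)*3 - 10) = 14 + (3/14 - 10) = 14 - 137/14 = 59/14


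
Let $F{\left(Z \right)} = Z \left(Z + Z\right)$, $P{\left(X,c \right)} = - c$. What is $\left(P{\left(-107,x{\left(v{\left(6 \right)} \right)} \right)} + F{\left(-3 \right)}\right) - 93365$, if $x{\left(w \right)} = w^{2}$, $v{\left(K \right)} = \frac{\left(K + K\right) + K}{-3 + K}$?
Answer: $-93383$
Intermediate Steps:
$v{\left(K \right)} = \frac{3 K}{-3 + K}$ ($v{\left(K \right)} = \frac{2 K + K}{-3 + K} = \frac{3 K}{-3 + K}$)
$F{\left(Z \right)} = 2 Z^{2}$ ($F{\left(Z \right)} = Z 2 Z = 2 Z^{2}$)
$\left(P{\left(-107,x{\left(v{\left(6 \right)} \right)} \right)} + F{\left(-3 \right)}\right) - 93365 = \left(- \left(3 \cdot 6 \frac{1}{-3 + 6}\right)^{2} + 2 \left(-3\right)^{2}\right) - 93365 = \left(- \left(3 \cdot 6 \cdot \frac{1}{3}\right)^{2} + 2 \cdot 9\right) - 93365 = \left(- \left(3 \cdot 6 \cdot \frac{1}{3}\right)^{2} + 18\right) - 93365 = \left(- 6^{2} + 18\right) - 93365 = \left(\left(-1\right) 36 + 18\right) - 93365 = \left(-36 + 18\right) - 93365 = -18 - 93365 = -93383$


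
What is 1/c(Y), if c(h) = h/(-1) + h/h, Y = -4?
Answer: ⅕ ≈ 0.20000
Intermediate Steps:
c(h) = 1 - h (c(h) = h*(-1) + 1 = -h + 1 = 1 - h)
1/c(Y) = 1/(1 - 1*(-4)) = 1/(1 + 4) = 1/5 = ⅕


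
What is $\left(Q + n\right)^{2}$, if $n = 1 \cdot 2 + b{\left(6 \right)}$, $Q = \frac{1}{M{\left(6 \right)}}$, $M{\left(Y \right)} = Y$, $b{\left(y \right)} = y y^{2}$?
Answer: $\frac{1713481}{36} \approx 47597.0$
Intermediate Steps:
$b{\left(y \right)} = y^{3}$
$Q = \frac{1}{6} \approx 0.16667$
$n = 218$ ($n = 1 \cdot 2 + 6^{3} = 2 + 216 = 218$)
$\left(Q + n\right)^{2} = \left(\frac{1}{6} + 218\right)^{2} = \left(\frac{1309}{6}\right)^{2} = \frac{1713481}{36}$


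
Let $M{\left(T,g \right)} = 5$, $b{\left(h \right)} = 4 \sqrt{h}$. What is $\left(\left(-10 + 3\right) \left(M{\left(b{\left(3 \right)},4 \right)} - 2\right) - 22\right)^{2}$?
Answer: $1849$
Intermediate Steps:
$\left(\left(-10 + 3\right) \left(M{\left(b{\left(3 \right)},4 \right)} - 2\right) - 22\right)^{2} = \left(\left(-10 + 3\right) \left(5 - 2\right) - 22\right)^{2} = \left(\left(-7\right) 3 - 22\right)^{2} = \left(-21 - 22\right)^{2} = \left(-43\right)^{2} = 1849$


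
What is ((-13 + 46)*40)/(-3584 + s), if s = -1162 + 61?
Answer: -264/937 ≈ -0.28175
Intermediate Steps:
s = -1101
((-13 + 46)*40)/(-3584 + s) = ((-13 + 46)*40)/(-3584 - 1101) = (33*40)/(-4685) = 1320*(-1/4685) = -264/937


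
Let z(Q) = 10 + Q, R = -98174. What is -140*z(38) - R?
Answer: 91454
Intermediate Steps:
-140*z(38) - R = -140*(10 + 38) - 1*(-98174) = -140*48 + 98174 = -6720 + 98174 = 91454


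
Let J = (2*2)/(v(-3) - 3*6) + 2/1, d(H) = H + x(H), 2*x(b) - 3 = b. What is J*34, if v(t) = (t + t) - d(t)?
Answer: 1292/21 ≈ 61.524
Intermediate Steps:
x(b) = 3/2 + b/2
d(H) = 3/2 + 3*H/2 (d(H) = H + (3/2 + H/2) = 3/2 + 3*H/2)
v(t) = -3/2 + t/2 (v(t) = (t + t) - (3/2 + 3*t/2) = 2*t + (-3/2 - 3*t/2) = -3/2 + t/2)
J = 38/21 (J = (2*2)/((-3/2 + (½)*(-3)) - 3*6) + 2/1 = 4/((-3/2 - 3/2) - 18) + 2*1 = 4/(-3 - 18) + 2 = 4/(-21) + 2 = 4*(-1/21) + 2 = -4/21 + 2 = 38/21 ≈ 1.8095)
J*34 = (38/21)*34 = 1292/21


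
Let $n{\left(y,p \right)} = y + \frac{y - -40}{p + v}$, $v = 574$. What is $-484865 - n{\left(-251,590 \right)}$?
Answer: $- \frac{564090485}{1164} \approx -4.8461 \cdot 10^{5}$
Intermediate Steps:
$n{\left(y,p \right)} = y + \frac{40 + y}{574 + p}$ ($n{\left(y,p \right)} = y + \frac{y - -40}{p + 574} = y + \frac{y + \left(-192 + 232\right)}{574 + p} = y + \frac{y + 40}{574 + p} = y + \frac{40 + y}{574 + p}$)
$-484865 - n{\left(-251,590 \right)} = -484865 - \frac{40 + 575 \left(-251\right) + 590 \left(-251\right)}{574 + 590} = -484865 - \frac{40 - 144325 - 148090}{1164} = -484865 - \frac{1}{1164} \left(-292375\right) = -484865 - - \frac{292375}{1164} = -484865 + \frac{292375}{1164} = - \frac{564090485}{1164}$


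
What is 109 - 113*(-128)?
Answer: 14573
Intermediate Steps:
109 - 113*(-128) = 109 + 14464 = 14573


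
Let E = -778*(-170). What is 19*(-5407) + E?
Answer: 29527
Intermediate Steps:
E = 132260
19*(-5407) + E = 19*(-5407) + 132260 = -102733 + 132260 = 29527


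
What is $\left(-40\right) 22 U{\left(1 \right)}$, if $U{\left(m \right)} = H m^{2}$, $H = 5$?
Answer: $-4400$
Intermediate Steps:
$U{\left(m \right)} = 5 m^{2}$
$\left(-40\right) 22 U{\left(1 \right)} = \left(-40\right) 22 \cdot 5 \cdot 1^{2} = - 880 \cdot 5 \cdot 1 = \left(-880\right) 5 = -4400$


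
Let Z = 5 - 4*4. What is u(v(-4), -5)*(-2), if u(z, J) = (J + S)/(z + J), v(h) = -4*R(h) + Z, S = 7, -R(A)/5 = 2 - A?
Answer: -1/26 ≈ -0.038462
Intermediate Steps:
R(A) = -10 + 5*A (R(A) = -5*(2 - A) = -10 + 5*A)
Z = -11 (Z = 5 - 16 = -11)
v(h) = 29 - 20*h (v(h) = -4*(-10 + 5*h) - 11 = (40 - 20*h) - 11 = 29 - 20*h)
u(z, J) = (7 + J)/(J + z) (u(z, J) = (J + 7)/(z + J) = (7 + J)/(J + z))
u(v(-4), -5)*(-2) = ((7 - 5)/(-5 + (29 - 20*(-4))))*(-2) = (2/(-5 + (29 + 80)))*(-2) = (2/(-5 + 109))*(-2) = (2/104)*(-2) = ((1/104)*2)*(-2) = (1/52)*(-2) = -1/26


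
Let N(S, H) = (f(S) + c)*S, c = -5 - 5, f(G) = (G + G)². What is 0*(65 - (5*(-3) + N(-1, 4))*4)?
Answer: 0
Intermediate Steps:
f(G) = 4*G² (f(G) = (2*G)² = 4*G²)
c = -10
N(S, H) = S*(-10 + 4*S²) (N(S, H) = (4*S² - 10)*S = (-10 + 4*S²)*S = S*(-10 + 4*S²))
0*(65 - (5*(-3) + N(-1, 4))*4) = 0*(65 - (5*(-3) + (-10*(-1) + 4*(-1)³))*4) = 0*(65 - (-15 + (10 + 4*(-1)))*4) = 0*(65 - (-15 + (10 - 4))*4) = 0*(65 - (-15 + 6)*4) = 0*(65 - (-9)*4) = 0*(65 - 1*(-36)) = 0*(65 + 36) = 0*101 = 0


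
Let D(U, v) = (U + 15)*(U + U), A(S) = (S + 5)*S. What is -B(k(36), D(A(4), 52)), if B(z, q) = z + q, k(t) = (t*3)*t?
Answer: -7560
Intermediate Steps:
A(S) = S*(5 + S) (A(S) = (5 + S)*S = S*(5 + S))
k(t) = 3*t² (k(t) = (3*t)*t = 3*t²)
D(U, v) = 2*U*(15 + U) (D(U, v) = (15 + U)*(2*U) = 2*U*(15 + U))
B(z, q) = q + z
-B(k(36), D(A(4), 52)) = -(2*(4*(5 + 4))*(15 + 4*(5 + 4)) + 3*36²) = -(2*(4*9)*(15 + 4*9) + 3*1296) = -(2*36*(15 + 36) + 3888) = -(2*36*51 + 3888) = -(3672 + 3888) = -1*7560 = -7560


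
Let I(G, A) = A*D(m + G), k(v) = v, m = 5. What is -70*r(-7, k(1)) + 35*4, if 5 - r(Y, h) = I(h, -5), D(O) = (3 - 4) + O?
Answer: -1960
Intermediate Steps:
D(O) = -1 + O
I(G, A) = A*(4 + G) (I(G, A) = A*(-1 + (5 + G)) = A*(4 + G))
r(Y, h) = 25 + 5*h (r(Y, h) = 5 - (-5)*(4 + h) = 5 - (-20 - 5*h) = 5 + (20 + 5*h) = 25 + 5*h)
-70*r(-7, k(1)) + 35*4 = -70*(25 + 5*1) + 35*4 = -70*(25 + 5) + 140 = -70*30 + 140 = -2100 + 140 = -1960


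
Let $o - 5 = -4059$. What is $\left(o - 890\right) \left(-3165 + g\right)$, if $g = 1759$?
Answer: $6951264$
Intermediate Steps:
$o = -4054$ ($o = 5 - 4059 = -4054$)
$\left(o - 890\right) \left(-3165 + g\right) = \left(-4054 - 890\right) \left(-3165 + 1759\right) = \left(-4944\right) \left(-1406\right) = 6951264$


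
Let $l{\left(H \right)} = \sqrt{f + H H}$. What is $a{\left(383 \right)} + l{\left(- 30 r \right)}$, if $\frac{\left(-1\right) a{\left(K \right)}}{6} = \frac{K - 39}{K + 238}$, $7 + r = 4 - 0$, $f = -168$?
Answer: $- \frac{688}{207} + 2 \sqrt{1983} \approx 85.738$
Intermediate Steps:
$r = -3$ ($r = -7 + \left(4 - 0\right) = -7 + \left(4 + 0\right) = -7 + 4 = -3$)
$a{\left(K \right)} = - \frac{6 \left(-39 + K\right)}{238 + K}$ ($a{\left(K \right)} = - 6 \frac{K - 39}{K + 238} = - 6 \frac{-39 + K}{238 + K} = - \frac{6 \left(-39 + K\right)}{238 + K}$)
$l{\left(H \right)} = \sqrt{-168 + H^{2}}$ ($l{\left(H \right)} = \sqrt{-168 + H H} = \sqrt{-168 + H^{2}}$)
$a{\left(383 \right)} + l{\left(- 30 r \right)} = \frac{6 \left(39 - 383\right)}{238 + 383} + \sqrt{-168 + \left(\left(-30\right) \left(-3\right)\right)^{2}} = \frac{6 \left(39 - 383\right)}{621} + \sqrt{-168 + 90^{2}} = 6 \cdot \frac{1}{621} \left(-344\right) + \sqrt{-168 + 8100} = - \frac{688}{207} + \sqrt{7932} = - \frac{688}{207} + 2 \sqrt{1983}$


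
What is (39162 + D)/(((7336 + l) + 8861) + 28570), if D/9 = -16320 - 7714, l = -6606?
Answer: -177144/38161 ≈ -4.6420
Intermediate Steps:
D = -216306 (D = 9*(-16320 - 7714) = 9*(-24034) = -216306)
(39162 + D)/(((7336 + l) + 8861) + 28570) = (39162 - 216306)/(((7336 - 6606) + 8861) + 28570) = -177144/((730 + 8861) + 28570) = -177144/(9591 + 28570) = -177144/38161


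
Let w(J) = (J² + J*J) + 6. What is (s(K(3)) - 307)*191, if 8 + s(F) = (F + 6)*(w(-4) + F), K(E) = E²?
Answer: 74490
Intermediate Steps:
w(J) = 6 + 2*J² (w(J) = (J² + J²) + 6 = 2*J² + 6 = 6 + 2*J²)
s(F) = -8 + (6 + F)*(38 + F) (s(F) = -8 + (F + 6)*((6 + 2*(-4)²) + F) = -8 + (6 + F)*((6 + 2*16) + F) = -8 + (6 + F)*((6 + 32) + F) = -8 + (6 + F)*(38 + F))
(s(K(3)) - 307)*191 = ((220 + (3²)² + 44*3²) - 307)*191 = ((220 + 9² + 44*9) - 307)*191 = ((220 + 81 + 396) - 307)*191 = (697 - 307)*191 = 390*191 = 74490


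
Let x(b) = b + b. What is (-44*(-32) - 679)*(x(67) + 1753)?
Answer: 1375623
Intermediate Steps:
x(b) = 2*b
(-44*(-32) - 679)*(x(67) + 1753) = (-44*(-32) - 679)*(2*67 + 1753) = (1408 - 679)*(134 + 1753) = 729*1887 = 1375623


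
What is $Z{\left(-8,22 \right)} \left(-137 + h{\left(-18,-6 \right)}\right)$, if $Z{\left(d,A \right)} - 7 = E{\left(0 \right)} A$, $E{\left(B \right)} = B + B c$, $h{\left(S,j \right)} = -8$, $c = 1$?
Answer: $-1015$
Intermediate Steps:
$E{\left(B \right)} = 2 B$ ($E{\left(B \right)} = B + B 1 = B + B = 2 B$)
$Z{\left(d,A \right)} = 7$ ($Z{\left(d,A \right)} = 7 + 2 \cdot 0 A = 7 + 0 A = 7 + 0 = 7$)
$Z{\left(-8,22 \right)} \left(-137 + h{\left(-18,-6 \right)}\right) = 7 \left(-137 - 8\right) = 7 \left(-145\right) = -1015$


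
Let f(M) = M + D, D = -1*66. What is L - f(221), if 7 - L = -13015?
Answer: 12867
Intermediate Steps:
L = 13022 (L = 7 - 1*(-13015) = 7 + 13015 = 13022)
D = -66
f(M) = -66 + M (f(M) = M - 66 = -66 + M)
L - f(221) = 13022 - (-66 + 221) = 13022 - 1*155 = 13022 - 155 = 12867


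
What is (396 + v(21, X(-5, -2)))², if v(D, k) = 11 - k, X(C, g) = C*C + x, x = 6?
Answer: 141376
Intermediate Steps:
X(C, g) = 6 + C² (X(C, g) = C*C + 6 = C² + 6 = 6 + C²)
(396 + v(21, X(-5, -2)))² = (396 + (11 - (6 + (-5)²)))² = (396 + (11 - (6 + 25)))² = (396 + (11 - 1*31))² = (396 + (11 - 31))² = (396 - 20)² = 376² = 141376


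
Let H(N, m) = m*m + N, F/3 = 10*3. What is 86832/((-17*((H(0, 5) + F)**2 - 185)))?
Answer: -5427/13855 ≈ -0.39170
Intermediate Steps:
F = 90 (F = 3*(10*3) = 3*30 = 90)
H(N, m) = N + m**2 (H(N, m) = m**2 + N = N + m**2)
86832/((-17*((H(0, 5) + F)**2 - 185))) = 86832/((-17*(((0 + 5**2) + 90)**2 - 185))) = 86832/((-17*(((0 + 25) + 90)**2 - 185))) = 86832/((-17*((25 + 90)**2 - 185))) = 86832/((-17*(115**2 - 185))) = 86832/((-17*(13225 - 185))) = 86832/((-17*13040)) = 86832/(-221680) = 86832*(-1/221680) = -5427/13855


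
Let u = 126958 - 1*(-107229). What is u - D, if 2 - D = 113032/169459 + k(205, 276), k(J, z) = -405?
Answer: 39616238052/169459 ≈ 2.3378e+5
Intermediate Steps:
D = 68856781/169459 (D = 2 - (113032/169459 - 405) = 2 - 1*(-68517863/169459) = 2 + 68517863/169459 = 68856781/169459 ≈ 406.33)
u = 234187 (u = 126958 + 107229 = 234187)
u - D = 234187 - 1*68856781/169459 = 234187 - 68856781/169459 = 39616238052/169459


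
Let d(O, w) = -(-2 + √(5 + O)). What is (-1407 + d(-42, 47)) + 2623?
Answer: 1218 - I*√37 ≈ 1218.0 - 6.0828*I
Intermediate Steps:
d(O, w) = 2 - √(5 + O)
(-1407 + d(-42, 47)) + 2623 = (-1407 + (2 - √(5 - 42))) + 2623 = (-1407 + (2 - √(-37))) + 2623 = (-1407 + (2 - I*√37)) + 2623 = (-1405 - I*√37) + 2623 = 1218 - I*√37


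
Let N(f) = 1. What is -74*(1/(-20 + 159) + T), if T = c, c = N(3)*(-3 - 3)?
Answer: 61642/139 ≈ 443.47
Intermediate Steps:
c = -6 (c = 1*(-3 - 3) = 1*(-6) = -6)
T = -6
-74*(1/(-20 + 159) + T) = -74*(1/(-20 + 159) - 6) = -74*(1/139 - 6) = -74*(-833/139) = 61642/139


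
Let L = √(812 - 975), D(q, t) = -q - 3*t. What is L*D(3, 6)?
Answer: -21*I*√163 ≈ -268.11*I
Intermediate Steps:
L = I*√163 (L = √(-163) = I*√163 ≈ 12.767*I)
L*D(3, 6) = (I*√163)*(-1*3 - 3*6) = (I*√163)*(-3 - 18) = (I*√163)*(-21) = -21*I*√163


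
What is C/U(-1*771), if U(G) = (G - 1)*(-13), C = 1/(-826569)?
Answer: -1/8295446484 ≈ -1.2055e-10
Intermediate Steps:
C = -1/826569 ≈ -1.2098e-6
U(G) = 13 - 13*G (U(G) = (-1 + G)*(-13) = 13 - 13*G)
C/U(-1*771) = -1/(826569*(13 - (-13)*771)) = -1/(826569*(13 - 13*(-771))) = -1/(826569*(13 + 10023)) = -1/826569/10036 = -1/826569*1/10036 = -1/8295446484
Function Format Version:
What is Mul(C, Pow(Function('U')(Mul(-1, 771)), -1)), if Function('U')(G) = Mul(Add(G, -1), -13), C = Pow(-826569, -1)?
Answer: Rational(-1, 8295446484) ≈ -1.2055e-10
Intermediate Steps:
C = Rational(-1, 826569) ≈ -1.2098e-6
Function('U')(G) = Add(13, Mul(-13, G)) (Function('U')(G) = Mul(Add(-1, G), -13) = Add(13, Mul(-13, G)))
Mul(C, Pow(Function('U')(Mul(-1, 771)), -1)) = Mul(Rational(-1, 826569), Pow(Add(13, Mul(-13, Mul(-1, 771))), -1)) = Mul(Rational(-1, 826569), Pow(Add(13, Mul(-13, -771)), -1)) = Mul(Rational(-1, 826569), Pow(Add(13, 10023), -1)) = Mul(Rational(-1, 826569), Pow(10036, -1)) = Mul(Rational(-1, 826569), Rational(1, 10036)) = Rational(-1, 8295446484)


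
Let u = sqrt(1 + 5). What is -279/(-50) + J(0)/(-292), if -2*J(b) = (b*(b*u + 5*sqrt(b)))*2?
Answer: 279/50 ≈ 5.5800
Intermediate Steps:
u = sqrt(6) ≈ 2.4495
J(b) = -b*(5*sqrt(b) + b*sqrt(6)) (J(b) = -b*(b*sqrt(6) + 5*sqrt(b))*2/2 = -b*(5*sqrt(b) + b*sqrt(6))*2/2 = -b*(5*sqrt(b) + b*sqrt(6)))
-279/(-50) + J(0)/(-292) = -279/(-50) + (-5*0**(3/2) - 1*sqrt(6)*0**2)/(-292) = -279*(-1/50) + (-5*0 - 1*sqrt(6)*0)*(-1/292) = 279/50 + (0 + 0)*(-1/292) = 279/50 + 0*(-1/292) = 279/50 + 0 = 279/50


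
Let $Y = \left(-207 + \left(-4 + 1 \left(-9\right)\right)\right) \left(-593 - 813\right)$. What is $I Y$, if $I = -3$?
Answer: $-927960$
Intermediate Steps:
$Y = 309320$ ($Y = \left(-207 - 13\right) \left(-1406\right) = \left(-220\right) \left(-1406\right) = 309320$)
$I Y = \left(-3\right) 309320 = -927960$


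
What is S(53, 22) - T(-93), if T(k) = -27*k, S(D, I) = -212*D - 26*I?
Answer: -14319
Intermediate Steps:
S(53, 22) - T(-93) = (-212*53 - 26*22) - (-27)*(-93) = (-11236 - 572) - 1*2511 = -11808 - 2511 = -14319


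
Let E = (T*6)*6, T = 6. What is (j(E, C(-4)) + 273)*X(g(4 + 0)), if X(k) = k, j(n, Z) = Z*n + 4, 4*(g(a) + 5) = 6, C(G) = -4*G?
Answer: -26131/2 ≈ -13066.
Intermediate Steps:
E = 216 (E = (6*6)*6 = 36*6 = 216)
g(a) = -7/2 (g(a) = -5 + (¼)*6 = -5 + 3/2 = -7/2)
j(n, Z) = 4 + Z*n
(j(E, C(-4)) + 273)*X(g(4 + 0)) = ((4 - 4*(-4)*216) + 273)*(-7/2) = ((4 + 16*216) + 273)*(-7/2) = ((4 + 3456) + 273)*(-7/2) = (3460 + 273)*(-7/2) = 3733*(-7/2) = -26131/2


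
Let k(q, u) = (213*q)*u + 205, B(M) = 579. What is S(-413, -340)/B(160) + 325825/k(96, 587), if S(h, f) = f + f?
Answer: -7973510405/6949841799 ≈ -1.1473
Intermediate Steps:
S(h, f) = 2*f
k(q, u) = 205 + 213*q*u (k(q, u) = 213*q*u + 205 = 205 + 213*q*u)
S(-413, -340)/B(160) + 325825/k(96, 587) = (2*(-340))/579 + 325825/(205 + 213*96*587) = -680*1/579 + 325825/(205 + 12002976) = -680/579 + 325825/12003181 = -7973510405/6949841799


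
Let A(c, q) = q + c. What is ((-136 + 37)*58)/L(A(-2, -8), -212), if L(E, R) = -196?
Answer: 2871/98 ≈ 29.296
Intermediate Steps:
A(c, q) = c + q
((-136 + 37)*58)/L(A(-2, -8), -212) = ((-136 + 37)*58)/(-196) = -99*58*(-1/196) = -5742*(-1/196) = 2871/98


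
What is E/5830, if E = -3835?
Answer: -767/1166 ≈ -0.65780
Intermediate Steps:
E/5830 = -3835/5830 = -3835*1/5830 = -767/1166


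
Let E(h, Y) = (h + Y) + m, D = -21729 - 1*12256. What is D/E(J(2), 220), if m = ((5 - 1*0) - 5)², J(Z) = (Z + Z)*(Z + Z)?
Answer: -33985/236 ≈ -144.00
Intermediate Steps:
J(Z) = 4*Z² (J(Z) = (2*Z)*(2*Z) = 4*Z²)
D = -33985 (D = -21729 - 12256 = -33985)
m = 0 (m = ((5 + 0) - 5)² = (5 - 5)² = 0² = 0)
E(h, Y) = Y + h (E(h, Y) = (h + Y) + 0 = (Y + h) + 0 = Y + h)
D/E(J(2), 220) = -33985/(220 + 4*2²) = -33985/(220 + 4*4) = -33985/(220 + 16) = -33985/236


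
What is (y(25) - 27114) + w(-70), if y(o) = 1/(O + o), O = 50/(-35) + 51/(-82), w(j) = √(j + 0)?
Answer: -357172148/13173 + I*√70 ≈ -27114.0 + 8.3666*I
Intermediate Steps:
w(j) = √j
O = -1177/574 (O = 50*(-1/35) + 51*(-1/82) = -10/7 - 51/82 = -1177/574 ≈ -2.0505)
y(o) = 1/(-1177/574 + o)
(y(25) - 27114) + w(-70) = (574/(-1177 + 574*25) - 27114) + √(-70) = (574/(-1177 + 14350) - 27114) + I*√70 = (574/13173 - 27114) + I*√70 = -357172148/13173 + I*√70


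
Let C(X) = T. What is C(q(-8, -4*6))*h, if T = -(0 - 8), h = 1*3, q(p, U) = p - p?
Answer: 24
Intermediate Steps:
q(p, U) = 0
h = 3
T = 8 (T = -1*(-8) = 8)
C(X) = 8
C(q(-8, -4*6))*h = 8*3 = 24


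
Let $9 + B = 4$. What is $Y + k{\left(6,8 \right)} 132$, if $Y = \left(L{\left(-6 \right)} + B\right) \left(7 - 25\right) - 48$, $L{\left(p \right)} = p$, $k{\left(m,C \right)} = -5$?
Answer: $-510$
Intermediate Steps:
$B = -5$ ($B = -9 + 4 = -5$)
$Y = 150$ ($Y = \left(-6 - 5\right) \left(7 - 25\right) - 48 = \left(-11\right) \left(-18\right) - 48 = 198 - 48 = 150$)
$Y + k{\left(6,8 \right)} 132 = 150 - 660 = -510$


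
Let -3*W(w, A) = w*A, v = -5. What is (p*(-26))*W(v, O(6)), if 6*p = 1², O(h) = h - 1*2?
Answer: -260/9 ≈ -28.889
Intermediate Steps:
O(h) = -2 + h (O(h) = h - 2 = -2 + h)
W(w, A) = -A*w/3 (W(w, A) = -w*A/3 = -A*w/3)
p = ⅙ (p = (⅙)*1² = (⅙)*1 = ⅙ ≈ 0.16667)
(p*(-26))*W(v, O(6)) = ((⅙)*(-26))*(-⅓*(-2 + 6)*(-5)) = -(-13)*4*(-5)/9 = -13/3*20/3 = -260/9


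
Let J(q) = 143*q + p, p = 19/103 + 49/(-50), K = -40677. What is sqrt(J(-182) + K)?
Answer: I*sqrt(70766056682)/1030 ≈ 258.27*I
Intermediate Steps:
p = -4097/5150 (p = 19*(1/103) + 49*(-1/50) = 19/103 - 49/50 = -4097/5150 ≈ -0.79553)
J(q) = -4097/5150 + 143*q (J(q) = 143*q - 4097/5150 = -4097/5150 + 143*q)
sqrt(J(-182) + K) = sqrt((-4097/5150 + 143*(-182)) - 40677) = sqrt((-4097/5150 - 26026) - 40677) = sqrt(-134037997/5150 - 40677) = sqrt(-343524547/5150) = I*sqrt(70766056682)/1030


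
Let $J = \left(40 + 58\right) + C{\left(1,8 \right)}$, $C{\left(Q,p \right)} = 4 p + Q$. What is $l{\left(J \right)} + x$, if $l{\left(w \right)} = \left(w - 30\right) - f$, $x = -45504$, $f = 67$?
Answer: $-45470$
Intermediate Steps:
$C{\left(Q,p \right)} = Q + 4 p$
$J = 131$ ($J = \left(40 + 58\right) + \left(1 + 4 \cdot 8\right) = 98 + \left(1 + 32\right) = 98 + 33 = 131$)
$l{\left(w \right)} = -97 + w$ ($l{\left(w \right)} = \left(w - 30\right) - 67 = \left(-30 + w\right) - 67 = -97 + w$)
$l{\left(J \right)} + x = \left(-97 + 131\right) - 45504 = 34 - 45504 = -45470$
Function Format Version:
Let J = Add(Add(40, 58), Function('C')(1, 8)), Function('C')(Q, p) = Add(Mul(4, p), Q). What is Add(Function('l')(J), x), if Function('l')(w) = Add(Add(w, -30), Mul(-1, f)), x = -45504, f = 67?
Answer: -45470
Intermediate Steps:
Function('C')(Q, p) = Add(Q, Mul(4, p))
J = 131 (J = Add(Add(40, 58), Add(1, Mul(4, 8))) = Add(98, Add(1, 32)) = Add(98, 33) = 131)
Function('l')(w) = Add(-97, w) (Function('l')(w) = Add(Add(w, -30), Mul(-1, 67)) = Add(Add(-30, w), -67) = Add(-97, w))
Add(Function('l')(J), x) = Add(Add(-97, 131), -45504) = Add(34, -45504) = -45470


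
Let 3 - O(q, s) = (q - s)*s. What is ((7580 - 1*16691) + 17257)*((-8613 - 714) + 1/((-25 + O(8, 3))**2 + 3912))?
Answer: -401238447356/5281 ≈ -7.5978e+7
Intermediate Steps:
O(q, s) = 3 - s*(q - s) (O(q, s) = 3 - (q - s)*s = 3 - s*(q - s))
((7580 - 1*16691) + 17257)*((-8613 - 714) + 1/((-25 + O(8, 3))**2 + 3912)) = ((7580 - 1*16691) + 17257)*((-8613 - 714) + 1/((-25 + (3 + 3**2 - 1*8*3))**2 + 3912)) = ((7580 - 16691) + 17257)*(-9327 + 1/((-25 + (3 + 9 - 24))**2 + 3912)) = (-9111 + 17257)*(-9327 + 1/((-25 - 12)**2 + 3912)) = 8146*(-9327 + 1/((-37)**2 + 3912)) = 8146*(-9327 + 1/(1369 + 3912)) = 8146*(-9327 + 1/5281) = 8146*(-49255886/5281) = -401238447356/5281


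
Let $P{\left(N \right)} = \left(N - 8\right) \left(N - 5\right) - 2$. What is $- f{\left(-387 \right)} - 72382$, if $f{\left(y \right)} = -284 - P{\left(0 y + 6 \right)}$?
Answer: $-72102$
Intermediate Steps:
$P{\left(N \right)} = -2 + \left(-8 + N\right) \left(-5 + N\right)$ ($P{\left(N \right)} = \left(-8 + N\right) \left(-5 + N\right) - 2 = -2 + \left(-8 + N\right) \left(-5 + N\right)$)
$f{\left(y \right)} = -280$ ($f{\left(y \right)} = -284 - \left(38 + \left(0 y + 6\right)^{2} - 13 \left(0 y + 6\right)\right) = -284 - \left(38 + \left(0 + 6\right)^{2} - 13 \left(0 + 6\right)\right) = -284 - \left(38 + 6^{2} - 78\right) = -284 - \left(38 + 36 - 78\right) = -284 - -4 = -284 + 4 = -280$)
$- f{\left(-387 \right)} - 72382 = \left(-1\right) \left(-280\right) - 72382 = 280 - 72382 = -72102$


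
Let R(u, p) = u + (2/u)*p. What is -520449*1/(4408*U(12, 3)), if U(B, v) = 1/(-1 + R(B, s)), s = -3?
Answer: -10929429/8816 ≈ -1239.7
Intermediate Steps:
R(u, p) = u + 2*p/u
U(B, v) = 1/(-1 + B - 6/B) (U(B, v) = 1/(-1 + (B + 2*(-3)/B)) = 1/(-1 + (B - 6/B)) = 1/(-1 + B - 6/B))
-520449*1/(4408*U(12, 3)) = -520449/((12/(-6 + 12**2 - 1*12))*4408) = -520449/((12/(-6 + 144 - 12))*4408) = -520449/((12/126)*4408) = -520449/((12*(1/126))*4408) = -520449/((2/21)*4408) = -520449/8816/21 = -520449*21/8816 = -10929429/8816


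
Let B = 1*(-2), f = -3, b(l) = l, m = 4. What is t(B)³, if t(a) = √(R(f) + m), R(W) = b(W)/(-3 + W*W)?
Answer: 7*√14/4 ≈ 6.5479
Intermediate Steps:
R(W) = W/(-3 + W²) (R(W) = W/(-3 + W*W) = W/(-3 + W²))
B = -2
t(a) = √14/2 (t(a) = √(-3/(-3 + (-3)²) + 4) = √(-3/(-3 + 9) + 4) = √(-3/6 + 4) = √(-3*⅙ + 4) = √(-½ + 4) = √(7/2) = √14/2)
t(B)³ = (√14/2)³ = 7*√14/4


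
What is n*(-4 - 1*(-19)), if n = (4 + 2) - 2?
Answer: 60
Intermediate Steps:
n = 4 (n = 6 - 2 = 4)
n*(-4 - 1*(-19)) = 4*(-4 - 1*(-19)) = 4*(-4 + 19) = 4*15 = 60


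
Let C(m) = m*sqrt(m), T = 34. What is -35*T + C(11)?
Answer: -1190 + 11*sqrt(11) ≈ -1153.5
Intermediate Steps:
C(m) = m**(3/2)
-35*T + C(11) = -35*34 + 11**(3/2) = -1190 + 11*sqrt(11)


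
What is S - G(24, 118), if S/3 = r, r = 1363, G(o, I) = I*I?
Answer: -9835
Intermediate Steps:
G(o, I) = I**2
S = 4089 (S = 3*1363 = 4089)
S - G(24, 118) = 4089 - 1*118**2 = 4089 - 1*13924 = 4089 - 13924 = -9835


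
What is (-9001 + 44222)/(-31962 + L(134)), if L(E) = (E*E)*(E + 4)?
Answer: 35221/2445966 ≈ 0.014400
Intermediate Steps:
L(E) = E**2*(4 + E)
(-9001 + 44222)/(-31962 + L(134)) = (-9001 + 44222)/(-31962 + 134**2*(4 + 134)) = 35221/(-31962 + 17956*138) = 35221/(-31962 + 2477928) = 35221/2445966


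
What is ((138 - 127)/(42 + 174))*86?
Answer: 473/108 ≈ 4.3796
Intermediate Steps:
((138 - 127)/(42 + 174))*86 = (11/216)*86 = 473/108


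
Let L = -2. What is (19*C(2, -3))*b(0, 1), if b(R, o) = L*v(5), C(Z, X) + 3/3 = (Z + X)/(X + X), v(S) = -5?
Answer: -475/3 ≈ -158.33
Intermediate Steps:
C(Z, X) = -1 + (X + Z)/(2*X) (C(Z, X) = -1 + (Z + X)/(X + X) = -1 + (X + Z)/((2*X)) = -1 + (X + Z)*(1/(2*X)) = -1 + (X + Z)/(2*X))
b(R, o) = 10 (b(R, o) = -2*(-5) = 10)
(19*C(2, -3))*b(0, 1) = (19*((½)*(2 - 1*(-3))/(-3)))*10 = (19*((½)*(-⅓)*(2 + 3)))*10 = (19*((½)*(-⅓)*5))*10 = (19*(-⅚))*10 = -95/6*10 = -475/3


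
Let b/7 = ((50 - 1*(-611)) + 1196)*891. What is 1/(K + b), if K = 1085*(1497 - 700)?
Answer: 1/12446854 ≈ 8.0342e-8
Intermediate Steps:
b = 11582109 (b = 7*(((50 - 1*(-611)) + 1196)*891) = 7*(((50 + 611) + 1196)*891) = 7*((661 + 1196)*891) = 7*(1857*891) = 7*1654587 = 11582109)
K = 864745 (K = 1085*797 = 864745)
1/(K + b) = 1/(864745 + 11582109) = 1/12446854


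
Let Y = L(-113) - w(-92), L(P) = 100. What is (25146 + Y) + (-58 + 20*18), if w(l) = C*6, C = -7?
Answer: 25590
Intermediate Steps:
w(l) = -42 (w(l) = -7*6 = -42)
Y = 142 (Y = 100 - 1*(-42) = 100 + 42 = 142)
(25146 + Y) + (-58 + 20*18) = (25146 + 142) + (-58 + 20*18) = 25288 + (-58 + 360) = 25288 + 302 = 25590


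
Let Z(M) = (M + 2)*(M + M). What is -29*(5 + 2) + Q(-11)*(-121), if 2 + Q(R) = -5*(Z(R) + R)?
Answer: 113174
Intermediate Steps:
Z(M) = 2*M*(2 + M) (Z(M) = (2 + M)*(2*M) = 2*M*(2 + M))
Q(R) = -2 - 5*R - 10*R*(2 + R) (Q(R) = -2 - 5*(2*R*(2 + R) + R) = -2 - 5*(R + 2*R*(2 + R)) = -2 + (-5*R - 10*R*(2 + R)) = -2 - 5*R - 10*R*(2 + R))
-29*(5 + 2) + Q(-11)*(-121) = -29*(5 + 2) + (-2 - 25*(-11) - 10*(-11)**2)*(-121) = -29*7 + (-2 + 275 - 10*121)*(-121) = -203 + (-2 + 275 - 1210)*(-121) = -203 - 937*(-121) = -203 + 113377 = 113174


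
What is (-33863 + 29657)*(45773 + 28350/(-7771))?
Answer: -1495963300398/7771 ≈ -1.9251e+8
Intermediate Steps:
(-33863 + 29657)*(45773 + 28350/(-7771)) = -4206*(45773 + 28350*(-1/7771)) = -4206*(45773 - 28350/7771) = -4206*355673633/7771 = -1495963300398/7771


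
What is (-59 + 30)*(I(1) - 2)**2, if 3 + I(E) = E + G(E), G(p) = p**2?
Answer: -261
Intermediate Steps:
I(E) = -3 + E + E**2 (I(E) = -3 + (E + E**2) = -3 + E + E**2)
(-59 + 30)*(I(1) - 2)**2 = (-59 + 30)*((-3 + 1 + 1**2) - 2)**2 = -29*((-3 + 1 + 1) - 2)**2 = -29*(-1 - 2)**2 = -29*(-3)**2 = -29*9 = -261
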